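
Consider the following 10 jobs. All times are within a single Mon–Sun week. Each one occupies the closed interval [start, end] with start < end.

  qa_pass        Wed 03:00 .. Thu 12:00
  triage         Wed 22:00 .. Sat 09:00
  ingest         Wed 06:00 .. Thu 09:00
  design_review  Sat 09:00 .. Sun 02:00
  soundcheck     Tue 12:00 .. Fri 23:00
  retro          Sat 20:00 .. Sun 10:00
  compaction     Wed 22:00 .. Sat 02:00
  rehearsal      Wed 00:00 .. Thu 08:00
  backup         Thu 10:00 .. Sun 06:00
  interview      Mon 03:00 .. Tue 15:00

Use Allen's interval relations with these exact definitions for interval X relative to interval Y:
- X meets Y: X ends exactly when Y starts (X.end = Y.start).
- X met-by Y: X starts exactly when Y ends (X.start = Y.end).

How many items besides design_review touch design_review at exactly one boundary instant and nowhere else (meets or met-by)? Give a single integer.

Target design_review = [Sat 09:00, Sun 02:00].
backup [Thu 10:00, Sun 06:00] → contains → no.
compaction [Wed 22:00, Sat 02:00] → before → no.
ingest [Wed 06:00, Thu 09:00] → before → no.
interview [Mon 03:00, Tue 15:00] → before → no.
qa_pass [Wed 03:00, Thu 12:00] → before → no.
rehearsal [Wed 00:00, Thu 08:00] → before → no.
retro [Sat 20:00, Sun 10:00] → overlapped-by → no.
soundcheck [Tue 12:00, Fri 23:00] → before → no.
triage [Wed 22:00, Sat 09:00] → meets → counts.
Total: 1.

1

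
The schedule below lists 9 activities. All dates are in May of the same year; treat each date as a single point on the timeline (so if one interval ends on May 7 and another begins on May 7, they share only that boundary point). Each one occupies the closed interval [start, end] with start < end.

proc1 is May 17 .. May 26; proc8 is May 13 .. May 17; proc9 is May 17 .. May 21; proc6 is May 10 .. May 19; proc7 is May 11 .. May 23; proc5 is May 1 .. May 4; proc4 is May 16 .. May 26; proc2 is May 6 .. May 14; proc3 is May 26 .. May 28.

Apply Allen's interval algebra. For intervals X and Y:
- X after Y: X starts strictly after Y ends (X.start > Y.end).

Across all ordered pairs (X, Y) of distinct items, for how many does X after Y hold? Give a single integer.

Checking all 72 ordered pairs for relation 'after'; matching pairs in alphabetical order:
(proc1, proc2): proc1 after proc2 ✓
(proc1, proc5): proc1 after proc5 ✓
(proc2, proc5): proc2 after proc5 ✓
(proc3, proc2): proc3 after proc2 ✓
(proc3, proc5): proc3 after proc5 ✓
(proc3, proc6): proc3 after proc6 ✓
(proc3, proc7): proc3 after proc7 ✓
(proc3, proc8): proc3 after proc8 ✓
(proc3, proc9): proc3 after proc9 ✓
(proc4, proc2): proc4 after proc2 ✓
(proc4, proc5): proc4 after proc5 ✓
(proc6, proc5): proc6 after proc5 ✓
(proc7, proc5): proc7 after proc5 ✓
(proc8, proc5): proc8 after proc5 ✓
(proc9, proc2): proc9 after proc2 ✓
(proc9, proc5): proc9 after proc5 ✓
Count: 16.

16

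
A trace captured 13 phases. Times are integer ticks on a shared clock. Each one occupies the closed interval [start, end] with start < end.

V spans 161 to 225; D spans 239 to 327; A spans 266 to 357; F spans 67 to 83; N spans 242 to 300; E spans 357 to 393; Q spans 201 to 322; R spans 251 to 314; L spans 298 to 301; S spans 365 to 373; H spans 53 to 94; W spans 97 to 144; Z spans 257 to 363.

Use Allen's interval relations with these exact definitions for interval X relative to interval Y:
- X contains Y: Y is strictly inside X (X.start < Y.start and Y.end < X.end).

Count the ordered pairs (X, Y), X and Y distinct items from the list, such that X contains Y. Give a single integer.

12

Checking all 156 ordered pairs for relation 'contains'; matching pairs in alphabetical order:
(A, L): A contains L ✓
(D, L): D contains L ✓
(D, N): D contains N ✓
(D, R): D contains R ✓
(E, S): E contains S ✓
(H, F): H contains F ✓
(Q, L): Q contains L ✓
(Q, N): Q contains N ✓
(Q, R): Q contains R ✓
(R, L): R contains L ✓
(Z, A): Z contains A ✓
(Z, L): Z contains L ✓
Count: 12.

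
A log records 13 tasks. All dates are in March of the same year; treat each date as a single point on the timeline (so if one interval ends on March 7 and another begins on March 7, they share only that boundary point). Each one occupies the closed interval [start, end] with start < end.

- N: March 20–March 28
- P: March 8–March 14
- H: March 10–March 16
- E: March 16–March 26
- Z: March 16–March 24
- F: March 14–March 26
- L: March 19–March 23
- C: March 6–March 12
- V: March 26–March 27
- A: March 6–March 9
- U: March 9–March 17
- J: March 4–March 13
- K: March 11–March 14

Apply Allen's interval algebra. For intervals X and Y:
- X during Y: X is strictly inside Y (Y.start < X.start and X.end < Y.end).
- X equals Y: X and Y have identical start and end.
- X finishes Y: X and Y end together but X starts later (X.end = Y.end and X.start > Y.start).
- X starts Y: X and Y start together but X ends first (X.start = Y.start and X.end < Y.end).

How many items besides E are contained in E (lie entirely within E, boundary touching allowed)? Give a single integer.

Target E = [March 16, March 26].
A [March 6, March 9] → before → no.
C [March 6, March 12] → before → no.
F [March 14, March 26] → finished-by → no.
H [March 10, March 16] → meets → no.
J [March 4, March 13] → before → no.
K [March 11, March 14] → before → no.
L [March 19, March 23] → during → counts.
N [March 20, March 28] → overlapped-by → no.
P [March 8, March 14] → before → no.
U [March 9, March 17] → overlaps → no.
V [March 26, March 27] → met-by → no.
Z [March 16, March 24] → starts → counts.
Total: 2.

2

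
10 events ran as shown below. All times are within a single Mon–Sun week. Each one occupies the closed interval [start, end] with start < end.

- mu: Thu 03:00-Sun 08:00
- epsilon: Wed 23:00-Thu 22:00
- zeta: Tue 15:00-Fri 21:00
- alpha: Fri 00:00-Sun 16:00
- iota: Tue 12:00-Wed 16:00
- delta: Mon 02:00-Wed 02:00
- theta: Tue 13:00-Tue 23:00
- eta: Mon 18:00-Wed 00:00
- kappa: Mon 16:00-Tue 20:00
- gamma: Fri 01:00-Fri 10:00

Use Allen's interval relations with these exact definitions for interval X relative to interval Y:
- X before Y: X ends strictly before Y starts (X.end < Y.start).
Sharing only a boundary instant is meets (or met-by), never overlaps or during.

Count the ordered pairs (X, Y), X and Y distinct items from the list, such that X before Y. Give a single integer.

Checking all 90 ordered pairs for relation 'before'; matching pairs in alphabetical order:
(delta, alpha): delta before alpha ✓
(delta, epsilon): delta before epsilon ✓
(delta, gamma): delta before gamma ✓
(delta, mu): delta before mu ✓
(epsilon, alpha): epsilon before alpha ✓
(epsilon, gamma): epsilon before gamma ✓
(eta, alpha): eta before alpha ✓
(eta, epsilon): eta before epsilon ✓
(eta, gamma): eta before gamma ✓
(eta, mu): eta before mu ✓
(iota, alpha): iota before alpha ✓
(iota, epsilon): iota before epsilon ✓
(iota, gamma): iota before gamma ✓
(iota, mu): iota before mu ✓
(kappa, alpha): kappa before alpha ✓
(kappa, epsilon): kappa before epsilon ✓
(kappa, gamma): kappa before gamma ✓
(kappa, mu): kappa before mu ✓
(theta, alpha): theta before alpha ✓
(theta, epsilon): theta before epsilon ✓
(theta, gamma): theta before gamma ✓
(theta, mu): theta before mu ✓
Count: 22.

22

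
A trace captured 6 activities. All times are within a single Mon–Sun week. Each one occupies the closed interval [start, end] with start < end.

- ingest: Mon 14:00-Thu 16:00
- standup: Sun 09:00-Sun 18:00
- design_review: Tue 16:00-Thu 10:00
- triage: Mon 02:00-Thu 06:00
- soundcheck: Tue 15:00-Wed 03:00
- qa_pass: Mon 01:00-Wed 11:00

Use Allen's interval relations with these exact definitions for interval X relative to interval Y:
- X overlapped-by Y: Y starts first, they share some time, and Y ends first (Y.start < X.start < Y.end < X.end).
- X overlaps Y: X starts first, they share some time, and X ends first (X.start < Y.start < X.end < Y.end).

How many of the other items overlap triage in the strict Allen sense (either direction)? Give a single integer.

3

Target triage = [Mon 02:00, Thu 06:00].
design_review [Tue 16:00, Thu 10:00] → overlapped-by → counts.
ingest [Mon 14:00, Thu 16:00] → overlapped-by → counts.
qa_pass [Mon 01:00, Wed 11:00] → overlaps → counts.
soundcheck [Tue 15:00, Wed 03:00] → during → no.
standup [Sun 09:00, Sun 18:00] → after → no.
Total: 3.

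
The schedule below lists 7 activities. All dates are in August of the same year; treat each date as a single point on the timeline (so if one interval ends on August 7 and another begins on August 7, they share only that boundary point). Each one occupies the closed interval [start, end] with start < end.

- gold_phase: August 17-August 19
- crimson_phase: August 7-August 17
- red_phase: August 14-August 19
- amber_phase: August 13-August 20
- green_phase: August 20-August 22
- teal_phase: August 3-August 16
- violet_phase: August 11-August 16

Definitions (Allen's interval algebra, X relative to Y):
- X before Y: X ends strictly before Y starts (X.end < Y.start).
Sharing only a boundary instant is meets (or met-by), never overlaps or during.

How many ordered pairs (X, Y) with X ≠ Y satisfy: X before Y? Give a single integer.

Checking all 42 ordered pairs for relation 'before'; matching pairs in alphabetical order:
(crimson_phase, green_phase): crimson_phase before green_phase ✓
(gold_phase, green_phase): gold_phase before green_phase ✓
(red_phase, green_phase): red_phase before green_phase ✓
(teal_phase, gold_phase): teal_phase before gold_phase ✓
(teal_phase, green_phase): teal_phase before green_phase ✓
(violet_phase, gold_phase): violet_phase before gold_phase ✓
(violet_phase, green_phase): violet_phase before green_phase ✓
Count: 7.

7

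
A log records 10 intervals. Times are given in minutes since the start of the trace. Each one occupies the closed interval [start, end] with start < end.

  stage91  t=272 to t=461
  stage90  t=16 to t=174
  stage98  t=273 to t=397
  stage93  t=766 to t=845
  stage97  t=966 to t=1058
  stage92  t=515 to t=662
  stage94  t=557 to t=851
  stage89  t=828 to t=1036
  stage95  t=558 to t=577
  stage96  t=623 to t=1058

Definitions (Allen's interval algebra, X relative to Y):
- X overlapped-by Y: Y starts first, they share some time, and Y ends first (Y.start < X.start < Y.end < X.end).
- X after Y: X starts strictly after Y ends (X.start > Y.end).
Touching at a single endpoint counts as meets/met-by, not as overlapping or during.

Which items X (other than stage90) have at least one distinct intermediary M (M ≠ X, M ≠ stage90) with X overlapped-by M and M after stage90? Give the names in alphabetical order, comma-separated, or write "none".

Target stage90 = [t=16, t=174].
Intermediaries M with M after stage90: stage89, stage91, stage92, stage93, stage94, stage95, stage96, stage97, stage98.
Via stage89 — items with X overlapped-by stage89: stage97.
Via stage91 — items with X overlapped-by stage91: none.
Via stage92 — items with X overlapped-by stage92: stage94, stage96.
Via stage93 — items with X overlapped-by stage93: stage89.
Via stage94 — items with X overlapped-by stage94: stage89, stage96.
Via stage95 — items with X overlapped-by stage95: none.
Via stage96 — items with X overlapped-by stage96: none.
Via stage97 — items with X overlapped-by stage97: none.
Via stage98 — items with X overlapped-by stage98: none.
Union: stage89, stage94, stage96, stage97.

stage89, stage94, stage96, stage97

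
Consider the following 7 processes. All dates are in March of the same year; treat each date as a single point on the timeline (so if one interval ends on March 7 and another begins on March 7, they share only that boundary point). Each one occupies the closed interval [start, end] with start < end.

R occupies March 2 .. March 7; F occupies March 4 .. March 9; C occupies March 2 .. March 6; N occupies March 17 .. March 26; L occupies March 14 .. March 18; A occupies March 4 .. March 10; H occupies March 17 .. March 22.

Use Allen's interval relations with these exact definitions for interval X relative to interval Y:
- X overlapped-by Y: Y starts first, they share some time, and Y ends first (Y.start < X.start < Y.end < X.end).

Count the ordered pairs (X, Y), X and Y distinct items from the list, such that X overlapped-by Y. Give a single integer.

6

Checking all 42 ordered pairs for relation 'overlapped-by'; matching pairs in alphabetical order:
(A, C): A overlapped-by C ✓
(A, R): A overlapped-by R ✓
(F, C): F overlapped-by C ✓
(F, R): F overlapped-by R ✓
(H, L): H overlapped-by L ✓
(N, L): N overlapped-by L ✓
Count: 6.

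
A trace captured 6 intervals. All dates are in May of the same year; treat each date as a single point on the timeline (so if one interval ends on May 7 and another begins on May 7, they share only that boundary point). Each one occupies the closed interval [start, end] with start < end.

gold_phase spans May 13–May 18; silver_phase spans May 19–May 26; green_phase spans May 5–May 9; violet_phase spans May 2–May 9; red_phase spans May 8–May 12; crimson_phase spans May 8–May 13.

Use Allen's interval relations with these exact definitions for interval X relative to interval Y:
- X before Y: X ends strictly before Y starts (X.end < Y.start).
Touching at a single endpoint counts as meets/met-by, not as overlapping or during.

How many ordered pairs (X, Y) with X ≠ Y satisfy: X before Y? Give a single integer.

8

Checking all 30 ordered pairs for relation 'before'; matching pairs in alphabetical order:
(crimson_phase, silver_phase): crimson_phase before silver_phase ✓
(gold_phase, silver_phase): gold_phase before silver_phase ✓
(green_phase, gold_phase): green_phase before gold_phase ✓
(green_phase, silver_phase): green_phase before silver_phase ✓
(red_phase, gold_phase): red_phase before gold_phase ✓
(red_phase, silver_phase): red_phase before silver_phase ✓
(violet_phase, gold_phase): violet_phase before gold_phase ✓
(violet_phase, silver_phase): violet_phase before silver_phase ✓
Count: 8.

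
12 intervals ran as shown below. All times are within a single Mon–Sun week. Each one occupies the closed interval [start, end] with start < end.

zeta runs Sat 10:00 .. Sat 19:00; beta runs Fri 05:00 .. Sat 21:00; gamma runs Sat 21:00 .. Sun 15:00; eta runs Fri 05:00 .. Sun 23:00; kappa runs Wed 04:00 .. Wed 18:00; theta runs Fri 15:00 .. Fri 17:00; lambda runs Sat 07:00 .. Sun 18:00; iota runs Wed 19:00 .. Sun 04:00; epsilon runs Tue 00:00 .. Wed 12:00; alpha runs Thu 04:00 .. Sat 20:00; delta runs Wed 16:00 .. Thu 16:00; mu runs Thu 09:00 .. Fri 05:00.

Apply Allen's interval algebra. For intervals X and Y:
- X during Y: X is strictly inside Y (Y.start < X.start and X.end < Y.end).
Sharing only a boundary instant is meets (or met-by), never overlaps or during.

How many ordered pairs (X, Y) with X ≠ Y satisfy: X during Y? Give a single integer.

Checking all 132 ordered pairs for relation 'during'; matching pairs in alphabetical order:
(alpha, iota): alpha during iota ✓
(beta, iota): beta during iota ✓
(gamma, eta): gamma during eta ✓
(gamma, lambda): gamma during lambda ✓
(lambda, eta): lambda during eta ✓
(mu, alpha): mu during alpha ✓
(mu, iota): mu during iota ✓
(theta, alpha): theta during alpha ✓
(theta, beta): theta during beta ✓
(theta, eta): theta during eta ✓
(theta, iota): theta during iota ✓
(zeta, alpha): zeta during alpha ✓
(zeta, beta): zeta during beta ✓
(zeta, eta): zeta during eta ✓
(zeta, iota): zeta during iota ✓
(zeta, lambda): zeta during lambda ✓
Count: 16.

16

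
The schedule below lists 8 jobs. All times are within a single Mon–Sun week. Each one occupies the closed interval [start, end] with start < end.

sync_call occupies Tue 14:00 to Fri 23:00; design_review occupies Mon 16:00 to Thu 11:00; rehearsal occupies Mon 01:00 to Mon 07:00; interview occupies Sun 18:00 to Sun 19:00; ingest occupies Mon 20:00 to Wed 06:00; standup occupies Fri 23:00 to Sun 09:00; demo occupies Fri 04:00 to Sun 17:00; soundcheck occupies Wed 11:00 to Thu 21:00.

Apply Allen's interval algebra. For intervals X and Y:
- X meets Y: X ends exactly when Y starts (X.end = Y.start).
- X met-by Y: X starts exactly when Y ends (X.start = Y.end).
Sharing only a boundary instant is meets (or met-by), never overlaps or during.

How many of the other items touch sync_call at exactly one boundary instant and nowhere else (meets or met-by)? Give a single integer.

Target sync_call = [Tue 14:00, Fri 23:00].
demo [Fri 04:00, Sun 17:00] → overlapped-by → no.
design_review [Mon 16:00, Thu 11:00] → overlaps → no.
ingest [Mon 20:00, Wed 06:00] → overlaps → no.
interview [Sun 18:00, Sun 19:00] → after → no.
rehearsal [Mon 01:00, Mon 07:00] → before → no.
soundcheck [Wed 11:00, Thu 21:00] → during → no.
standup [Fri 23:00, Sun 09:00] → met-by → counts.
Total: 1.

1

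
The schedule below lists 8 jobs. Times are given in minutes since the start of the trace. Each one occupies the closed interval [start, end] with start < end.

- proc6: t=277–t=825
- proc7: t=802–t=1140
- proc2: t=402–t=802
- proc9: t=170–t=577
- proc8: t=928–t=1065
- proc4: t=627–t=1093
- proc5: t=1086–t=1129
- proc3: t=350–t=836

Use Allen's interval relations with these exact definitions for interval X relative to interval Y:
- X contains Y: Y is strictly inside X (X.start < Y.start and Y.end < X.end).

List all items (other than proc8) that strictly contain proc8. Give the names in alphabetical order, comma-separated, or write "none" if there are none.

Target proc8 = [t=928, t=1065].
proc2 [t=402, t=802] → before → no.
proc3 [t=350, t=836] → before → no.
proc4 [t=627, t=1093] → contains → yes.
proc5 [t=1086, t=1129] → after → no.
proc6 [t=277, t=825] → before → no.
proc7 [t=802, t=1140] → contains → yes.
proc9 [t=170, t=577] → before → no.
Result: proc4, proc7.

proc4, proc7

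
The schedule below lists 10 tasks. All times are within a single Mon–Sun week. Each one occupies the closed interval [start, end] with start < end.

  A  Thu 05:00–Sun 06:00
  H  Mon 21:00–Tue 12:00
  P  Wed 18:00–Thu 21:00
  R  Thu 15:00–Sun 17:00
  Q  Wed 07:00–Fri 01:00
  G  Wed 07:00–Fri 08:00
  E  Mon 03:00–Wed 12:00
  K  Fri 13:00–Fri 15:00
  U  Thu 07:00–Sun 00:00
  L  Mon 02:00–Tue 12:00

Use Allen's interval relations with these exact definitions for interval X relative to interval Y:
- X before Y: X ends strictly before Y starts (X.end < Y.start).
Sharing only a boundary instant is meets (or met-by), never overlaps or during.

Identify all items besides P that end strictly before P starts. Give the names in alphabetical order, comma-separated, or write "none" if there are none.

E, H, L

Target P = [Wed 18:00, Thu 21:00].
A [Thu 05:00, Sun 06:00] → overlapped-by → no.
E [Mon 03:00, Wed 12:00] → before → yes.
G [Wed 07:00, Fri 08:00] → contains → no.
H [Mon 21:00, Tue 12:00] → before → yes.
K [Fri 13:00, Fri 15:00] → after → no.
L [Mon 02:00, Tue 12:00] → before → yes.
Q [Wed 07:00, Fri 01:00] → contains → no.
R [Thu 15:00, Sun 17:00] → overlapped-by → no.
U [Thu 07:00, Sun 00:00] → overlapped-by → no.
Result: E, H, L.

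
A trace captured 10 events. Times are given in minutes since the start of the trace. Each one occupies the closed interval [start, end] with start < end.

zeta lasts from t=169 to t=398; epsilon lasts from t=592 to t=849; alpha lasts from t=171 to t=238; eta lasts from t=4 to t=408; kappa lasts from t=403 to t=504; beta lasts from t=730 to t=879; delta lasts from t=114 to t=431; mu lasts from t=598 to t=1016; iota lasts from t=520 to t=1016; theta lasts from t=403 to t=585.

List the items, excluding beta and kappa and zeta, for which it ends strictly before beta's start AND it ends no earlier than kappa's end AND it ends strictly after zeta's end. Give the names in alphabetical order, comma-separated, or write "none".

theta

Conditions: its end is strictly before beta's start (X.end < t=730) AND its end is no earlier than kappa's end (X.end >= t=504) AND its end is strictly after zeta's end (X.end > t=398).
alpha: end t=238 < t=730? ✓; end t=238 >= t=504? ✗; end t=238 > t=398? ✗ → no.
delta: end t=431 < t=730? ✓; end t=431 >= t=504? ✗; end t=431 > t=398? ✓ → no.
epsilon: end t=849 < t=730? ✗; end t=849 >= t=504? ✓; end t=849 > t=398? ✓ → no.
eta: end t=408 < t=730? ✓; end t=408 >= t=504? ✗; end t=408 > t=398? ✓ → no.
iota: end t=1016 < t=730? ✗; end t=1016 >= t=504? ✓; end t=1016 > t=398? ✓ → no.
mu: end t=1016 < t=730? ✗; end t=1016 >= t=504? ✓; end t=1016 > t=398? ✓ → no.
theta: end t=585 < t=730? ✓; end t=585 >= t=504? ✓; end t=585 > t=398? ✓ → yes.
Result: theta.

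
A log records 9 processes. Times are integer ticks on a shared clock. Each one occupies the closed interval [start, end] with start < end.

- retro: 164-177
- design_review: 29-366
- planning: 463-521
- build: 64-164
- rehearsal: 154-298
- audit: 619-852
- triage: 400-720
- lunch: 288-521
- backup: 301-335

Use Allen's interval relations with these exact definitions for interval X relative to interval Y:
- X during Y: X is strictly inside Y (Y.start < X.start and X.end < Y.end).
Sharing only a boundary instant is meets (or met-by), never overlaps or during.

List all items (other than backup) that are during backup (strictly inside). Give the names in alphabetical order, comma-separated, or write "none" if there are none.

Target backup = [301, 335].
audit [619, 852] → after → no.
build [64, 164] → before → no.
design_review [29, 366] → contains → no.
lunch [288, 521] → contains → no.
planning [463, 521] → after → no.
rehearsal [154, 298] → before → no.
retro [164, 177] → before → no.
triage [400, 720] → after → no.
Result: none.

none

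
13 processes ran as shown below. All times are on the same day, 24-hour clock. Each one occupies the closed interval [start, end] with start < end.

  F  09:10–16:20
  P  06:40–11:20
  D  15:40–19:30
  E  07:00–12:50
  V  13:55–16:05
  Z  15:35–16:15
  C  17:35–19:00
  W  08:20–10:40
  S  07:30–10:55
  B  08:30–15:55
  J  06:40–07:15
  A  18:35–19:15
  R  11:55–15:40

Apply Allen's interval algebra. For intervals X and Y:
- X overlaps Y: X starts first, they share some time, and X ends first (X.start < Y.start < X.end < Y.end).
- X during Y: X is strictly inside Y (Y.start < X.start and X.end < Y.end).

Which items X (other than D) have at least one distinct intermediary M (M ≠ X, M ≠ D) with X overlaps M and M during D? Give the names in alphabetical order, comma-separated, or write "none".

Target D = [15:40, 19:30].
Intermediaries M with M during D: A, C.
Via A — items with X overlaps A: C.
Via C — items with X overlaps C: none.
Union: C.

C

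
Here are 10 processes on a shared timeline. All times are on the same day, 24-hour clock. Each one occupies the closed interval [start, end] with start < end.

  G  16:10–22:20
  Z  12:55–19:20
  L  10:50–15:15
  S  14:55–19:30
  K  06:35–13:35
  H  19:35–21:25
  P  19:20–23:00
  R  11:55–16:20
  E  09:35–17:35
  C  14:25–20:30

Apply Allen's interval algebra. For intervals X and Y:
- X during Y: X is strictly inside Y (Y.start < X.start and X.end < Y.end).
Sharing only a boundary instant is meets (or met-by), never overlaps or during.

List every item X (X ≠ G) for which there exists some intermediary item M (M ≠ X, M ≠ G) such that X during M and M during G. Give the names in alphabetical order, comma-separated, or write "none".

Target G = [16:10, 22:20].
Intermediaries M with M during G: H.
Via H — items with X during H: none.
Union: none.

none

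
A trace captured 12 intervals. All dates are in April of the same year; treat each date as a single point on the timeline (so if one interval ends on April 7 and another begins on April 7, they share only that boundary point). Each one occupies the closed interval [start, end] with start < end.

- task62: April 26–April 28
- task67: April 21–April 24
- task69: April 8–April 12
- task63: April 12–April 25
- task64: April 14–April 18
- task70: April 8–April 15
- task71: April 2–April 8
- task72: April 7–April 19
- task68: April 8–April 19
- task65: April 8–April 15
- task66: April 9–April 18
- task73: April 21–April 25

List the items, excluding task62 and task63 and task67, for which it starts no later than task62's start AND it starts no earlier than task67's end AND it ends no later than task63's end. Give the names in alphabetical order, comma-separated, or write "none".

none

Conditions: its start is no later than task62's start (X.start <= April 26) AND its start is no earlier than task67's end (X.start >= April 24) AND its end is no later than task63's end (X.end <= April 25).
task64: start April 14 <= April 26? ✓; start April 14 >= April 24? ✗; end April 18 <= April 25? ✓ → no.
task65: start April 8 <= April 26? ✓; start April 8 >= April 24? ✗; end April 15 <= April 25? ✓ → no.
task66: start April 9 <= April 26? ✓; start April 9 >= April 24? ✗; end April 18 <= April 25? ✓ → no.
task68: start April 8 <= April 26? ✓; start April 8 >= April 24? ✗; end April 19 <= April 25? ✓ → no.
task69: start April 8 <= April 26? ✓; start April 8 >= April 24? ✗; end April 12 <= April 25? ✓ → no.
task70: start April 8 <= April 26? ✓; start April 8 >= April 24? ✗; end April 15 <= April 25? ✓ → no.
task71: start April 2 <= April 26? ✓; start April 2 >= April 24? ✗; end April 8 <= April 25? ✓ → no.
task72: start April 7 <= April 26? ✓; start April 7 >= April 24? ✗; end April 19 <= April 25? ✓ → no.
task73: start April 21 <= April 26? ✓; start April 21 >= April 24? ✗; end April 25 <= April 25? ✓ → no.
Result: none.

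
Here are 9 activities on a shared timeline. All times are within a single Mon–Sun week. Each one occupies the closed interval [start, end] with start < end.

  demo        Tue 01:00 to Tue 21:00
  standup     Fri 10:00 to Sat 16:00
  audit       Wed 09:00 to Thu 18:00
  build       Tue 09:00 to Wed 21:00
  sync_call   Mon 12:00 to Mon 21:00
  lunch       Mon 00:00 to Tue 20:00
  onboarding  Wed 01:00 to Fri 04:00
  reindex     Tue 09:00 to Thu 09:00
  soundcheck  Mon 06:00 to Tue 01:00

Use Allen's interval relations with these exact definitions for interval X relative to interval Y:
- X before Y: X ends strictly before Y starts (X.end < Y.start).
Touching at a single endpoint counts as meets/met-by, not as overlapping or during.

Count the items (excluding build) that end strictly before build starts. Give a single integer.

Target build = [Tue 09:00, Wed 21:00].
audit [Wed 09:00, Thu 18:00] → overlapped-by → no.
demo [Tue 01:00, Tue 21:00] → overlaps → no.
lunch [Mon 00:00, Tue 20:00] → overlaps → no.
onboarding [Wed 01:00, Fri 04:00] → overlapped-by → no.
reindex [Tue 09:00, Thu 09:00] → started-by → no.
soundcheck [Mon 06:00, Tue 01:00] → before → counts.
standup [Fri 10:00, Sat 16:00] → after → no.
sync_call [Mon 12:00, Mon 21:00] → before → counts.
Total: 2.

2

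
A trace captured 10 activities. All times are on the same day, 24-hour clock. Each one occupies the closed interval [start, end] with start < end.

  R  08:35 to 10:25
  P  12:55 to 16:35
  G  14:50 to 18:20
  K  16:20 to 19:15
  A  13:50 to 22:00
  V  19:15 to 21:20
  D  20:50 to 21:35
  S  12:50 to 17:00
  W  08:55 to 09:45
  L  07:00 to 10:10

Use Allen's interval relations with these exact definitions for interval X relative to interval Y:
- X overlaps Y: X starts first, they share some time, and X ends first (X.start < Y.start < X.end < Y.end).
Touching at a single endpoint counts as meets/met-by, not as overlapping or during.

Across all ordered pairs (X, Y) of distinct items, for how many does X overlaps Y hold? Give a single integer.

9

Checking all 90 ordered pairs for relation 'overlaps'; matching pairs in alphabetical order:
(G, K): G overlaps K ✓
(L, R): L overlaps R ✓
(P, A): P overlaps A ✓
(P, G): P overlaps G ✓
(P, K): P overlaps K ✓
(S, A): S overlaps A ✓
(S, G): S overlaps G ✓
(S, K): S overlaps K ✓
(V, D): V overlaps D ✓
Count: 9.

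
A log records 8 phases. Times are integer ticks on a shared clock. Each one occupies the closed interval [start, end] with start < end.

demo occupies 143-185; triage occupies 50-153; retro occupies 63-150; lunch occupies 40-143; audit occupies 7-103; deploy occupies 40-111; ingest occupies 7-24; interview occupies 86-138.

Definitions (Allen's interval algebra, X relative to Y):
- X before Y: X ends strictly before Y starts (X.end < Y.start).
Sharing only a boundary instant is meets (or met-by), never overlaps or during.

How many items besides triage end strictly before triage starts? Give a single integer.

1

Target triage = [50, 153].
audit [7, 103] → overlaps → no.
demo [143, 185] → overlapped-by → no.
deploy [40, 111] → overlaps → no.
ingest [7, 24] → before → counts.
interview [86, 138] → during → no.
lunch [40, 143] → overlaps → no.
retro [63, 150] → during → no.
Total: 1.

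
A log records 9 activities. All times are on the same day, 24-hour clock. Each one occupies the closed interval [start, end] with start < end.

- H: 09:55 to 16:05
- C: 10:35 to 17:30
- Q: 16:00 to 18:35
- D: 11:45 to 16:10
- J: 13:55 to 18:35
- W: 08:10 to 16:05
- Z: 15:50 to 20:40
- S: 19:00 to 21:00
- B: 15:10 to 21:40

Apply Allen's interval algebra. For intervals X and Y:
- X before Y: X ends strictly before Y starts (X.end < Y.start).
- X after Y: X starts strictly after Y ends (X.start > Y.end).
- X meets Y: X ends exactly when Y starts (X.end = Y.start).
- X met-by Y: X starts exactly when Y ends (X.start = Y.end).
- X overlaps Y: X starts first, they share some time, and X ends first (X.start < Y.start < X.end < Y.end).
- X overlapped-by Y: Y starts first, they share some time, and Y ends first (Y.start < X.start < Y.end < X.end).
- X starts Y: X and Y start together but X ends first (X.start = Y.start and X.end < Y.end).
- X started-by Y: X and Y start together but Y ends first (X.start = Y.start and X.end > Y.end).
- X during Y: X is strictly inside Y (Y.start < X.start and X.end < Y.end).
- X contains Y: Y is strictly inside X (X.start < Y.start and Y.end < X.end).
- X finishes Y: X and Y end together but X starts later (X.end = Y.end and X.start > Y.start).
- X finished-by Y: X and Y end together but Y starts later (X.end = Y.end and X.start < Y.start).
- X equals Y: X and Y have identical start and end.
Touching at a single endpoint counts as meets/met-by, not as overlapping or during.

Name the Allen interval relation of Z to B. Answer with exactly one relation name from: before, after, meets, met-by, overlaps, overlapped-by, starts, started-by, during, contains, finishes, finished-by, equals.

Z = [15:50, 20:40]; B = [15:10, 21:40].
Compare endpoints: Z.start > B.start, Z.start < B.end, Z.end > B.start, Z.end < B.end.
That pattern is 'during'.

during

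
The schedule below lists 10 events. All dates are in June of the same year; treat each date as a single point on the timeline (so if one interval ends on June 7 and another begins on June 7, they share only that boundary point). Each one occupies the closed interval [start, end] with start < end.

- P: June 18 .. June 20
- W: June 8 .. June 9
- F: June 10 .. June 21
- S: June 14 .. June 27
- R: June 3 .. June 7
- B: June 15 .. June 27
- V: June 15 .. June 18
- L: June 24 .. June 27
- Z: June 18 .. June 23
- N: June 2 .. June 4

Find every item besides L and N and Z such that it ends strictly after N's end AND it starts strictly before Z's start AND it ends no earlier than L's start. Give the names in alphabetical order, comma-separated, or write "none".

B, S

Conditions: its end is strictly after N's end (X.end > June 4) AND its start is strictly before Z's start (X.start < June 18) AND its end is no earlier than L's start (X.end >= June 24).
B: end June 27 > June 4? ✓; start June 15 < June 18? ✓; end June 27 >= June 24? ✓ → yes.
F: end June 21 > June 4? ✓; start June 10 < June 18? ✓; end June 21 >= June 24? ✗ → no.
P: end June 20 > June 4? ✓; start June 18 < June 18? ✗; end June 20 >= June 24? ✗ → no.
R: end June 7 > June 4? ✓; start June 3 < June 18? ✓; end June 7 >= June 24? ✗ → no.
S: end June 27 > June 4? ✓; start June 14 < June 18? ✓; end June 27 >= June 24? ✓ → yes.
V: end June 18 > June 4? ✓; start June 15 < June 18? ✓; end June 18 >= June 24? ✗ → no.
W: end June 9 > June 4? ✓; start June 8 < June 18? ✓; end June 9 >= June 24? ✗ → no.
Result: B, S.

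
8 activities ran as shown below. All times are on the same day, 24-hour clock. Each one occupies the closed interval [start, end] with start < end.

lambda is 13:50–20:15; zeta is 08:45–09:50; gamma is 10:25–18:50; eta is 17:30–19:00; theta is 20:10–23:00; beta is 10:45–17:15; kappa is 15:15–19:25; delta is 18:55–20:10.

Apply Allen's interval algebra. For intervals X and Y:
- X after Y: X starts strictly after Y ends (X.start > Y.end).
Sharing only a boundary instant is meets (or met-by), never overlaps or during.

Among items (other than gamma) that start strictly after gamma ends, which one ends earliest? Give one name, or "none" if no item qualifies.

Target gamma = [10:25, 18:50].
beta [10:45, 17:15] → during → excluded.
delta [18:55, 20:10] → after → candidate.
eta [17:30, 19:00] → overlapped-by → excluded.
kappa [15:15, 19:25] → overlapped-by → excluded.
lambda [13:50, 20:15] → overlapped-by → excluded.
theta [20:10, 23:00] → after → candidate.
zeta [08:45, 09:50] → before → excluded.
Among candidates, earliest end is 20:10 → delta.

delta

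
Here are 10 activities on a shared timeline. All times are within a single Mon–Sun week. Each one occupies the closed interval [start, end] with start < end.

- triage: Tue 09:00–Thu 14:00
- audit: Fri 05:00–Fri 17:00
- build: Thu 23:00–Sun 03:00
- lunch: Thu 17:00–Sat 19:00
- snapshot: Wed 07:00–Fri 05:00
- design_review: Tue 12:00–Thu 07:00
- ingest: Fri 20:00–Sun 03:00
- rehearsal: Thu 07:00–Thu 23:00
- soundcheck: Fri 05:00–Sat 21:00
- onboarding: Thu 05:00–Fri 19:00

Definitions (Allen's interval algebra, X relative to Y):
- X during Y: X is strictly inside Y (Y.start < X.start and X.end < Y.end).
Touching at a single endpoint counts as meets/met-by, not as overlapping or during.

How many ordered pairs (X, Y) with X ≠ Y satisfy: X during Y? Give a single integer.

7

Checking all 90 ordered pairs for relation 'during'; matching pairs in alphabetical order:
(audit, build): audit during build ✓
(audit, lunch): audit during lunch ✓
(audit, onboarding): audit during onboarding ✓
(design_review, triage): design_review during triage ✓
(rehearsal, onboarding): rehearsal during onboarding ✓
(rehearsal, snapshot): rehearsal during snapshot ✓
(soundcheck, build): soundcheck during build ✓
Count: 7.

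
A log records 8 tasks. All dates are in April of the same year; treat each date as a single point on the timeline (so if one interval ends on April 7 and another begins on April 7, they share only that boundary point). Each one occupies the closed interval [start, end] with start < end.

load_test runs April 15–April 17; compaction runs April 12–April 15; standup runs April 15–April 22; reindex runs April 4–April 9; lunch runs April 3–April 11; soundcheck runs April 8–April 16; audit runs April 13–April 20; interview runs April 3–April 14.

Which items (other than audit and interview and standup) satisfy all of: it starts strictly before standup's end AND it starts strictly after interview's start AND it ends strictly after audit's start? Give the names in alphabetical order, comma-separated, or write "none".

compaction, load_test, soundcheck

Conditions: its start is strictly before standup's end (X.start < April 22) AND its start is strictly after interview's start (X.start > April 3) AND its end is strictly after audit's start (X.end > April 13).
compaction: start April 12 < April 22? ✓; start April 12 > April 3? ✓; end April 15 > April 13? ✓ → yes.
load_test: start April 15 < April 22? ✓; start April 15 > April 3? ✓; end April 17 > April 13? ✓ → yes.
lunch: start April 3 < April 22? ✓; start April 3 > April 3? ✗; end April 11 > April 13? ✗ → no.
reindex: start April 4 < April 22? ✓; start April 4 > April 3? ✓; end April 9 > April 13? ✗ → no.
soundcheck: start April 8 < April 22? ✓; start April 8 > April 3? ✓; end April 16 > April 13? ✓ → yes.
Result: compaction, load_test, soundcheck.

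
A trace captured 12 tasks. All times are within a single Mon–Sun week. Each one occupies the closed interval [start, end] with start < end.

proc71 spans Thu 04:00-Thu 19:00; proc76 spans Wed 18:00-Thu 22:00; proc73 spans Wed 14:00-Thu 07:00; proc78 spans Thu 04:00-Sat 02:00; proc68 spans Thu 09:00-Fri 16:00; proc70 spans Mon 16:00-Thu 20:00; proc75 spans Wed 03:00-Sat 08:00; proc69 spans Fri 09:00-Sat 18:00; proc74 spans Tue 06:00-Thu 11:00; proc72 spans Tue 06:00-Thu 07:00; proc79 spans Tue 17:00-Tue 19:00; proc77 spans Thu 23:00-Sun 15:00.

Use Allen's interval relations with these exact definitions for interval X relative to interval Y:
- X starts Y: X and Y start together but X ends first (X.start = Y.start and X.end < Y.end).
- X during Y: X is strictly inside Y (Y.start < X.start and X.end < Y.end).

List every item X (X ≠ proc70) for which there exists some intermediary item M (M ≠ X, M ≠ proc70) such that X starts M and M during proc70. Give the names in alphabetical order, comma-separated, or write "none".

Target proc70 = [Mon 16:00, Thu 20:00].
Intermediaries M with M during proc70: proc71, proc72, proc73, proc74, proc79.
Via proc71 — items with X starts proc71: none.
Via proc72 — items with X starts proc72: none.
Via proc73 — items with X starts proc73: none.
Via proc74 — items with X starts proc74: proc72.
Via proc79 — items with X starts proc79: none.
Union: proc72.

proc72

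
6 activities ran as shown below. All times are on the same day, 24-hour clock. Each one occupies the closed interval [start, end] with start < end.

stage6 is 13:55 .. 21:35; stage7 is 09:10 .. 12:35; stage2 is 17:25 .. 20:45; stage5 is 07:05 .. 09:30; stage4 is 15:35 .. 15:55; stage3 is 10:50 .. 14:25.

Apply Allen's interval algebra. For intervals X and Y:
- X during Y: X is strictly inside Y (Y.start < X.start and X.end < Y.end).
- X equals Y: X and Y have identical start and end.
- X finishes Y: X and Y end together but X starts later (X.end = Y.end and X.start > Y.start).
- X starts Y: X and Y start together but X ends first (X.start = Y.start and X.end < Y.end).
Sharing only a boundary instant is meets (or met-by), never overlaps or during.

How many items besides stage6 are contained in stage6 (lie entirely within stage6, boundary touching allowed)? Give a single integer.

2

Target stage6 = [13:55, 21:35].
stage2 [17:25, 20:45] → during → counts.
stage3 [10:50, 14:25] → overlaps → no.
stage4 [15:35, 15:55] → during → counts.
stage5 [07:05, 09:30] → before → no.
stage7 [09:10, 12:35] → before → no.
Total: 2.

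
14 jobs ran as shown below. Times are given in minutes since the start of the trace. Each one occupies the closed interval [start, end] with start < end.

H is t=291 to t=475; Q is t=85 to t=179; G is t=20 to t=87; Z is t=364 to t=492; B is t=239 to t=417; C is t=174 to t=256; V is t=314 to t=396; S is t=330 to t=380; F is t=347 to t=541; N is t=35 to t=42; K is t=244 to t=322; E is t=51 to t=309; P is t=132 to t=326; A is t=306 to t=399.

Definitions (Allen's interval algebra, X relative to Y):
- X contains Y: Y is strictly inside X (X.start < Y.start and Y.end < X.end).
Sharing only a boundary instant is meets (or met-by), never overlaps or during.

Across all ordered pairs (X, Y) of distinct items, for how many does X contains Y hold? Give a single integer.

16

Checking all 182 ordered pairs for relation 'contains'; matching pairs in alphabetical order:
(A, S): A contains S ✓
(A, V): A contains V ✓
(B, A): B contains A ✓
(B, K): B contains K ✓
(B, S): B contains S ✓
(B, V): B contains V ✓
(E, C): E contains C ✓
(E, Q): E contains Q ✓
(F, Z): F contains Z ✓
(G, N): G contains N ✓
(H, A): H contains A ✓
(H, S): H contains S ✓
(H, V): H contains V ✓
(P, C): P contains C ✓
(P, K): P contains K ✓
(V, S): V contains S ✓
Count: 16.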